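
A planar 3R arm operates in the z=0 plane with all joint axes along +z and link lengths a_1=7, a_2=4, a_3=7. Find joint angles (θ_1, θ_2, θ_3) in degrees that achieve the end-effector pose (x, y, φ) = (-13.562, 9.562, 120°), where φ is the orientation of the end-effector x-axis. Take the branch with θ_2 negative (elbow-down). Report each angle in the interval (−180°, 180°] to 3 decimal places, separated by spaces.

wrist centre = target − a_3·(cos φ, sin φ) = (-10.0620, 3.4998)
cos θ_2 = (113.4926−7²−4²)/(2·7·4) = 0.8659; θ_2 = -30.0099° (elbow-down)
β = atan2(3.4998,-10.0620) = 160.8210°; ψ = atan2(-2.0006,10.4638) = -10.8239°
θ_1 = β − ψ = 171.6449°
θ_3 = φ − θ_1 − θ_2 = -21.6351° (wrapped to (-180°,180°])

171.645 -30.010 -21.635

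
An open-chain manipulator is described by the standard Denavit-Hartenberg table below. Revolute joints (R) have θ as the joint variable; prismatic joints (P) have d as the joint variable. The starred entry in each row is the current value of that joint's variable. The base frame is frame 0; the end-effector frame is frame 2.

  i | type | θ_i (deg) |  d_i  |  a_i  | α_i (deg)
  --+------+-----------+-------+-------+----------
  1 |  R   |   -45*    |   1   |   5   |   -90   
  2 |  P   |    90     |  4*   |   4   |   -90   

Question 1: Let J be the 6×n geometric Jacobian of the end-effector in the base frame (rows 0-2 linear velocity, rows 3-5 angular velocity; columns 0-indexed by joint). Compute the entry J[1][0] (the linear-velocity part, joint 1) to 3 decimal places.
axis z_0 = ẑ; lever o_n−o_0 = (6.3640,-0.7071,-3.0000)
cross product → J_v[:, 0] = (0.7071,6.3640,-0.0000)
J_ω[:, 0] = z_0
entry J[1][0] = 6.3640

6.364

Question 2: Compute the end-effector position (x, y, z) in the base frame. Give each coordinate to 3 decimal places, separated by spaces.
6.364 -0.707 -3.000

after link 1: o_1 = (3.5355, -3.5355, 1.0000)
after link 2: o_2 = (6.3640, -0.7071, -3.0000)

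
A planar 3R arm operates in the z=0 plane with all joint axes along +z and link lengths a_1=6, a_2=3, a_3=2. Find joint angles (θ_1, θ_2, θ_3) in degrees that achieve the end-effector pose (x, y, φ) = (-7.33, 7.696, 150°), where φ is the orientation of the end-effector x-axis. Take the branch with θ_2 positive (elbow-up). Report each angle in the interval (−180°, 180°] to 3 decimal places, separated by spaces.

119.996 30.011 -0.007

wrist centre = target − a_3·(cos φ, sin φ) = (-5.5979, 6.6960)
cos θ_2 = (76.1735−6²−3²)/(2·6·3) = 0.8659; θ_2 = 30.0110° (elbow-up)
β = atan2(6.6960,-5.5979) = 129.8961°; ψ = atan2(1.5005,8.5978) = 9.8996°
θ_1 = β − ψ = 119.9964°
θ_3 = φ − θ_1 − θ_2 = -0.0075° (wrapped to (-180°,180°])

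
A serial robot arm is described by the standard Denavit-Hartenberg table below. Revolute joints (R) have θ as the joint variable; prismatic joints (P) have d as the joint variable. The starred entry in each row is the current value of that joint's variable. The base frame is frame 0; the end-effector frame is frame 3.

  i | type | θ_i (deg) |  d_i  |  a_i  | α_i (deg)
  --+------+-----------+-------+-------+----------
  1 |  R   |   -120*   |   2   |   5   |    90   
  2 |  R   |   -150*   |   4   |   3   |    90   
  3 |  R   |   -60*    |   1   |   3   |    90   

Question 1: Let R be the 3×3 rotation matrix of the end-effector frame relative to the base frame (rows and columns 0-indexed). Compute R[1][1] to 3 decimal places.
0.433

End-effector y-axis (col 1 of R) = (0.2500,0.4330,0.8660)
R[1][1] = 0.4330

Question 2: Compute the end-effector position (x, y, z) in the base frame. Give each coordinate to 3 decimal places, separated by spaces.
after link 1: o_1 = (-2.5000, -4.3301, 2.0000)
after link 2: o_2 = (-4.6651, -0.0801, 0.5000)
after link 3: o_3 = (-1.5155, 0.1788, 0.6160)

-1.516 0.179 0.616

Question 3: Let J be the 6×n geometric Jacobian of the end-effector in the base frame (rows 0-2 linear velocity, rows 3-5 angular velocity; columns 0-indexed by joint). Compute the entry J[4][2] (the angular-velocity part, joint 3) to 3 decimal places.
axis z_2 = (0.2500,0.4330,0.8660); lever o_n−o_2 = (3.1495,0.2590,0.1160)
cross product → J_v[:, 2] = (-0.1740,2.6986,-1.2990)
J_ω[:, 2] = z_2
entry J[4][2] = 0.4330

0.433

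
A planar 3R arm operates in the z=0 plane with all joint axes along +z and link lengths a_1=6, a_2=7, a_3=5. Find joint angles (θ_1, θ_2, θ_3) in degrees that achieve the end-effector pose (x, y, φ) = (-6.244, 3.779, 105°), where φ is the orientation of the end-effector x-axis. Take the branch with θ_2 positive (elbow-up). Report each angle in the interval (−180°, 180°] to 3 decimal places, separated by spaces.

113.965 134.998 -143.962

wrist centre = target − a_3·(cos φ, sin φ) = (-4.9499, -1.0506)
cos θ_2 = (25.6054−6²−7²)/(2·6·7) = -0.7071; θ_2 = 134.9977° (elbow-up)
β = atan2(-1.0506,-4.9499) = -168.0167°; ψ = atan2(4.9499,1.0504) = 78.0188°
θ_1 = β − ψ = -246.0354°
θ_3 = φ − θ_1 − θ_2 = -143.9623° (wrapped to (-180°,180°])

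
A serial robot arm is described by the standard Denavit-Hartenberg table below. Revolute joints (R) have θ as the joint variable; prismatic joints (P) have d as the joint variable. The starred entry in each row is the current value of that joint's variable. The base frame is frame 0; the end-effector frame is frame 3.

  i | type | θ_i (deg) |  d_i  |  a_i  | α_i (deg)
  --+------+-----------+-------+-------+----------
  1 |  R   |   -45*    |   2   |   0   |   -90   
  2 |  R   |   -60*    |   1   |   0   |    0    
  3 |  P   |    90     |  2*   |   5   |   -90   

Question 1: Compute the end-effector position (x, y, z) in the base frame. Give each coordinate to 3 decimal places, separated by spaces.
5.183 -0.941 -0.500

after link 1: o_1 = (0.0000, 0.0000, 2.0000)
after link 2: o_2 = (0.7071, 0.7071, 2.0000)
after link 3: o_3 = (5.1832, -0.9405, -0.5000)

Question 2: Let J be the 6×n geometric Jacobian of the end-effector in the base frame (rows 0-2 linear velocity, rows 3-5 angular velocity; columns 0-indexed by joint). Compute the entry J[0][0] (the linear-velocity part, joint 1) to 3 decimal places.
0.941

axis z_0 = ẑ; lever o_n−o_0 = (5.1832,-0.9405,-0.5000)
cross product → J_v[:, 0] = (0.9405,5.1832,-0.0000)
J_ω[:, 0] = z_0
entry J[0][0] = 0.9405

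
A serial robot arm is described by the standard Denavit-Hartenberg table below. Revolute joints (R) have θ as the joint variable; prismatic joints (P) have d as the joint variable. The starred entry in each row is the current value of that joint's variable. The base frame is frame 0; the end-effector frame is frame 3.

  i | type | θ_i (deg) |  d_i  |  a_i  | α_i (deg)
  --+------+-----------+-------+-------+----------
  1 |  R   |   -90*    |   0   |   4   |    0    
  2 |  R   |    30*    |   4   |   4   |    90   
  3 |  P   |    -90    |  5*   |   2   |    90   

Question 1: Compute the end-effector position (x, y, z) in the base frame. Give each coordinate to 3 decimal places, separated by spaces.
-2.330 -9.964 2.000

after link 1: o_1 = (0.0000, -4.0000, 0.0000)
after link 2: o_2 = (2.0000, -7.4641, 4.0000)
after link 3: o_3 = (-2.3301, -9.9641, 2.0000)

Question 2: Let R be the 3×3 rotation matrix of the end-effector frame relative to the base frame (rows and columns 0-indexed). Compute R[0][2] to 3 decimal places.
-0.500

End-effector z-axis (col 2 of R) = (-0.5000,0.8660,-0.0000)
R[0][2] = -0.5000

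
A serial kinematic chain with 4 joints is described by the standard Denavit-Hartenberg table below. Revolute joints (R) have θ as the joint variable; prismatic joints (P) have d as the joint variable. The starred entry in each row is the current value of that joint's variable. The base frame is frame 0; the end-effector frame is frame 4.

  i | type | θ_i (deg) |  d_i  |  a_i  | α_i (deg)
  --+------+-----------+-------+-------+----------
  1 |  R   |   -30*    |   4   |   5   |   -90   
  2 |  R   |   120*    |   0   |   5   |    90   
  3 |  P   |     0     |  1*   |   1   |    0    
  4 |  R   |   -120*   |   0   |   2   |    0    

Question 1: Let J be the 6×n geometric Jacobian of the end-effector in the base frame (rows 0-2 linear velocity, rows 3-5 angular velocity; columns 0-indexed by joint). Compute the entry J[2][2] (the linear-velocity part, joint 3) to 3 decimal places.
prismatic axis z_2 = (0.7500,-0.4330,-0.5000)
J_v[:, 2] = z_2; J_ω[:, 2] = (0,0,0)
entry J[2][2] = -0.5000

-0.500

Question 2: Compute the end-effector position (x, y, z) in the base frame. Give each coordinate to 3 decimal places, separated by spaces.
2.049 -3.183 -0.830

after link 1: o_1 = (4.3301, -2.5000, 4.0000)
after link 2: o_2 = (2.1651, -1.2500, -0.3301)
after link 3: o_3 = (2.4821, -1.4330, -1.6962)
after link 4: o_4 = (2.0490, -3.1830, -0.8301)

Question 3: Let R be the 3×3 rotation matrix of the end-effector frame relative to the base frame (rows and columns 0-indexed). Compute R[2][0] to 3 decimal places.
End-effector x-axis (col 0 of R) = (-0.2165,-0.8750,0.4330)
R[2][0] = 0.4330

0.433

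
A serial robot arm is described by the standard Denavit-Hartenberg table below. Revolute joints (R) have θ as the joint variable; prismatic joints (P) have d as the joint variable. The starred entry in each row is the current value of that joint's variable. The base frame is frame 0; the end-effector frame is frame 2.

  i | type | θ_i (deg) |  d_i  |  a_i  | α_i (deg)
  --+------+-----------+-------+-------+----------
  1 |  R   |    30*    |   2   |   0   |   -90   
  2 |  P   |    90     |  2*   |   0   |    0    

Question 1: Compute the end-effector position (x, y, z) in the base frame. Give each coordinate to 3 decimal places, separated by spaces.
after link 1: o_1 = (0.0000, 0.0000, 2.0000)
after link 2: o_2 = (-1.0000, 1.7321, 2.0000)

-1.000 1.732 2.000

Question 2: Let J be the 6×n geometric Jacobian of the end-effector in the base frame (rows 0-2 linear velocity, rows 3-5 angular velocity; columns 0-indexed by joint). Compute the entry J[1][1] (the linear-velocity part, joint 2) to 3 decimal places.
0.866

prismatic axis z_1 = (-0.5000,0.8660,0.0000)
J_v[:, 1] = z_1; J_ω[:, 1] = (0,0,0)
entry J[1][1] = 0.8660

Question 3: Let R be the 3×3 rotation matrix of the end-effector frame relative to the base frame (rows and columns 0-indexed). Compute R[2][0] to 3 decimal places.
End-effector x-axis (col 0 of R) = (0.0000,0.0000,-1.0000)
R[2][0] = -1.0000

-1.000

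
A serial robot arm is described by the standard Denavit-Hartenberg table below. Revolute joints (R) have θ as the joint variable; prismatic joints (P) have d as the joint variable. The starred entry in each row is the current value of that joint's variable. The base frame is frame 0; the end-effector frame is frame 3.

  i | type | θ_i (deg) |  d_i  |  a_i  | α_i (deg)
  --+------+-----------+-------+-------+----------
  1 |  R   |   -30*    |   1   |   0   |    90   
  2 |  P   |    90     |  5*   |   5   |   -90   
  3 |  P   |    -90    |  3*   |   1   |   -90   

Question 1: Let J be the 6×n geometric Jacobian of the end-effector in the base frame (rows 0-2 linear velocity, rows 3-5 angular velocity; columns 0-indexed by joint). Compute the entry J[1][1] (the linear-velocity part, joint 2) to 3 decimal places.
prismatic axis z_1 = (-0.5000,-0.8660,0.0000)
J_v[:, 1] = z_1; J_ω[:, 1] = (0,0,0)
entry J[1][1] = -0.8660

-0.866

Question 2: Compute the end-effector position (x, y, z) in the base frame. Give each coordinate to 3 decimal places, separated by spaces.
after link 1: o_1 = (0.0000, 0.0000, 1.0000)
after link 2: o_2 = (-2.5000, -4.3301, 6.0000)
after link 3: o_3 = (-5.5981, -3.6962, 6.0000)

-5.598 -3.696 6.000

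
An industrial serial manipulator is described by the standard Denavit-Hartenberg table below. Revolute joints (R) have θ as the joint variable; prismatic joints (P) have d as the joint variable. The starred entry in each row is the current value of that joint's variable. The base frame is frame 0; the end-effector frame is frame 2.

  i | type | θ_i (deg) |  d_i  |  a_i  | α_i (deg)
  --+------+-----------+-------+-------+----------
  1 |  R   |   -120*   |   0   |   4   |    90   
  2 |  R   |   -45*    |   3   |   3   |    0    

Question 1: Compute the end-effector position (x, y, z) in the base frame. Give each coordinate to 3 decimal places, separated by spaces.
after link 1: o_1 = (-2.0000, -3.4641, 0.0000)
after link 2: o_2 = (-5.6587, -3.8012, -2.1213)

-5.659 -3.801 -2.121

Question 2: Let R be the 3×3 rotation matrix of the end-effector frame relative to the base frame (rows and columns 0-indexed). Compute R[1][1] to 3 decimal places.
-0.612

End-effector y-axis (col 1 of R) = (-0.3536,-0.6124,0.7071)
R[1][1] = -0.6124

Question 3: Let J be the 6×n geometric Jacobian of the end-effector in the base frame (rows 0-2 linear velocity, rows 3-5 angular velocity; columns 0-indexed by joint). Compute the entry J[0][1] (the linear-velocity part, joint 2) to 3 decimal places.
axis z_1 = (-0.8660,0.5000,0.0000); lever o_n−o_1 = (-3.6587,-0.3371,-2.1213)
cross product → J_v[:, 1] = (-1.0607,-1.8371,2.1213)
J_ω[:, 1] = z_1
entry J[0][1] = -1.0607

-1.061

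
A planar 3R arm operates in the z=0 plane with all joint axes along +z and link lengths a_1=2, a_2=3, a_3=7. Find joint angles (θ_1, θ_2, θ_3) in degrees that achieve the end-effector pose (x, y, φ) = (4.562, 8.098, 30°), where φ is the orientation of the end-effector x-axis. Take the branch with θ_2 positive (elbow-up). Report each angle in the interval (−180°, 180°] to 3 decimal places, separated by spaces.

90.001 30.002 -90.003

wrist centre = target − a_3·(cos φ, sin φ) = (-1.5002, 4.5980)
cos θ_2 = (23.3921−2²−3²)/(2·2·3) = 0.8660; θ_2 = 30.0016° (elbow-up)
β = atan2(4.5980,-1.5002) = 108.0698°; ψ = atan2(1.5001,4.5980) = 18.0685°
θ_1 = β − ψ = 90.0013°
θ_3 = φ − θ_1 − θ_2 = -90.0029° (wrapped to (-180°,180°])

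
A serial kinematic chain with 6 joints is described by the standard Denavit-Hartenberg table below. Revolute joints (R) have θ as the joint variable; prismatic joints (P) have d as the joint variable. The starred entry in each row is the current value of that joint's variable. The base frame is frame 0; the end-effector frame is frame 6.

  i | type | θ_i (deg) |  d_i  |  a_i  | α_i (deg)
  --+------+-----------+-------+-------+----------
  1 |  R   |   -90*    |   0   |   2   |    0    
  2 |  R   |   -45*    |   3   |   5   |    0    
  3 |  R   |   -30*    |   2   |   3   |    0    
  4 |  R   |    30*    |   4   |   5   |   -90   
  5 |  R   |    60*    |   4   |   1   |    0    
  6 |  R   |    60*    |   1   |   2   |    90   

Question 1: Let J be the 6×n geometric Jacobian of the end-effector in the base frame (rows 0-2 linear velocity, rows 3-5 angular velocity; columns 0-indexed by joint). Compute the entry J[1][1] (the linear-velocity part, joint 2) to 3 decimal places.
axis z_1 = (0.0000,0.0000,1.0000); lever o_n−o_1 = (-6.0798,-11.0295,6.4019)
cross product → J_v[:, 1] = (11.0295,-6.0798,0.0000)
J_ω[:, 1] = z_1
entry J[1][1] = -6.0798

-6.080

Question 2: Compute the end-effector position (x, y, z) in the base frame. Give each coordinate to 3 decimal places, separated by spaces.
-6.080 -13.030 6.402

after link 1: o_1 = (0.0000, -2.0000, 0.0000)
after link 2: o_2 = (-3.5355, -5.5355, 3.0000)
after link 3: o_3 = (-6.4333, -6.3120, 5.0000)
after link 4: o_4 = (-9.9688, -9.8475, 9.0000)
after link 5: o_5 = (-7.4940, -13.0295, 8.1340)
after link 6: o_6 = (-6.0798, -13.0295, 6.4019)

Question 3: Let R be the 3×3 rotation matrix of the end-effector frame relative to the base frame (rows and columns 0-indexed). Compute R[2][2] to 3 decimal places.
End-effector z-axis (col 2 of R) = (-0.6124,-0.6124,-0.5000)
R[2][2] = -0.5000

-0.500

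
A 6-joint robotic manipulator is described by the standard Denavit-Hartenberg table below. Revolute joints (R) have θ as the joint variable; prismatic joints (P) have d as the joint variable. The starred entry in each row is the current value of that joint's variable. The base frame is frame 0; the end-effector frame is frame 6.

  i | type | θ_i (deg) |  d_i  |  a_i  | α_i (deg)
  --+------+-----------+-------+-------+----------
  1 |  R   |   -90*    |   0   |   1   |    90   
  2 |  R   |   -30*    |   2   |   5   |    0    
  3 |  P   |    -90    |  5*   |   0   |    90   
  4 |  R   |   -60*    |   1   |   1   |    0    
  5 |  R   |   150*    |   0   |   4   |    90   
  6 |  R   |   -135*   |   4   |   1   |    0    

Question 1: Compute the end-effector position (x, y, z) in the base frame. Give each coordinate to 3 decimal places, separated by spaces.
-9.427 -2.826 -6.251

after link 1: o_1 = (0.0000, -1.0000, 0.0000)
after link 2: o_2 = (-2.0000, -5.3301, -2.5000)
after link 3: o_3 = (-7.0000, -5.3301, -2.5000)
after link 4: o_4 = (-6.1340, -4.2141, -2.4330)
after link 5: o_5 = (-10.1340, -4.2141, -2.4330)
after link 6: o_6 = (-9.4269, -2.8265, -6.2507)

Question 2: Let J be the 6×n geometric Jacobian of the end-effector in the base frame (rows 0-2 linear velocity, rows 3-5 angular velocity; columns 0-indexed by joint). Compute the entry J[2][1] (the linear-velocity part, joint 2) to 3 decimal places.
axis z_1 = (-1.0000,-0.0000,0.0000); lever o_n−o_1 = (-9.4269,-1.8265,-6.2507)
cross product → J_v[:, 1] = (0.0000,-6.2507,1.8265)
J_ω[:, 1] = z_1
entry J[2][1] = 1.8265

1.826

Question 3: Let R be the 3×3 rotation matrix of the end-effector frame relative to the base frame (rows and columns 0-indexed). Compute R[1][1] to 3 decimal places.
-0.612

End-effector y-axis (col 1 of R) = (-0.7071,-0.6124,-0.3536)
R[1][1] = -0.6124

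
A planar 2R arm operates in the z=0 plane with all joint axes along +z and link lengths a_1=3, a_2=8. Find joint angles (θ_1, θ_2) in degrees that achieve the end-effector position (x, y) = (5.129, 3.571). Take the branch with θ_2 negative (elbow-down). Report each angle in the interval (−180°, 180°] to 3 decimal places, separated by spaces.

150.005 -135.000

cos θ_2 = (39.0587−3²−8²)/(2·3·8) = -0.7071; θ_2 = -135.0003° (elbow-down)
β = atan2(3.5710,5.1290) = 34.8471°; ψ = atan2(-5.6568,-2.6569) = -115.1584°
θ_1 = β − ψ = 150.0055°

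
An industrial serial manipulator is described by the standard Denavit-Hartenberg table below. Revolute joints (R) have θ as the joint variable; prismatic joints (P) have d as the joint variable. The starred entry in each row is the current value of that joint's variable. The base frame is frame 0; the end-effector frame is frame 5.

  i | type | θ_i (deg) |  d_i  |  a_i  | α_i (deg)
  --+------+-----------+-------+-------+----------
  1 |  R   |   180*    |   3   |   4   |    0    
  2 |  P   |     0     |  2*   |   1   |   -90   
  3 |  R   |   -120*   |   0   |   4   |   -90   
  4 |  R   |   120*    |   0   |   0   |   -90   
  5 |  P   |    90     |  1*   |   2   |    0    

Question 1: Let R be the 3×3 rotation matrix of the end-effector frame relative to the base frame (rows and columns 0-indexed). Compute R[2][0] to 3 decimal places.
-0.500

End-effector x-axis (col 0 of R) = (0.8660,-0.0000,-0.5000)
R[2][0] = -0.5000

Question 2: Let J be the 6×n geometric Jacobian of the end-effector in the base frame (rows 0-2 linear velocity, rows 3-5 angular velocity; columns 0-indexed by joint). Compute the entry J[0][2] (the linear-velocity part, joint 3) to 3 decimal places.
axis z_2 = (-0.0000,-1.0000,0.0000); lever o_n−o_2 = (3.2990,-0.5000,1.7141)
cross product → J_v[:, 2] = (-1.7141,0.0000,3.2990)
J_ω[:, 2] = z_2
entry J[0][2] = -1.7141

-1.714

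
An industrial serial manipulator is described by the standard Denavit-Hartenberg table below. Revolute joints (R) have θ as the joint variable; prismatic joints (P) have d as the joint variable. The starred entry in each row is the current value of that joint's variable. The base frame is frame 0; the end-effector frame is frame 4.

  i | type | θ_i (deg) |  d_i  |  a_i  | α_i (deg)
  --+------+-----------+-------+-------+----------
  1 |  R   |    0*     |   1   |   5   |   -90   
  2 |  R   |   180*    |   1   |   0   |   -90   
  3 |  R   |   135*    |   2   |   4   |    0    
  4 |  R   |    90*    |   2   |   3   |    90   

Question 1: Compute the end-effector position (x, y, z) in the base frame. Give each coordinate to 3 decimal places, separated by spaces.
after link 1: o_1 = (5.0000, 0.0000, 1.0000)
after link 2: o_2 = (5.0000, 1.0000, 1.0000)
after link 3: o_3 = (7.8284, -1.8284, 3.0000)
after link 4: o_4 = (9.9497, 0.2929, 5.0000)

9.950 0.293 5.000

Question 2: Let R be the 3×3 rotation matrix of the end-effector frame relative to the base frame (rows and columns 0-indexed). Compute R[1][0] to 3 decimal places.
0.707

End-effector x-axis (col 0 of R) = (0.7071,0.7071,0.0000)
R[1][0] = 0.7071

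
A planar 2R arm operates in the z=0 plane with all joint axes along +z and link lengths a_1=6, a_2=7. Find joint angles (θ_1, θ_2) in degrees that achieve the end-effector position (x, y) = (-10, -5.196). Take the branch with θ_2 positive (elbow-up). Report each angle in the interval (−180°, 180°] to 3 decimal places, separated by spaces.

174.913 60.001

cos θ_2 = (126.9984−6²−7²)/(2·6·7) = 0.5000; θ_2 = 60.0012° (elbow-up)
β = atan2(-5.1960,-10.0000) = -152.5436°; ψ = atan2(6.0623,9.4999) = 32.5436°
θ_1 = β − ψ = -185.0872°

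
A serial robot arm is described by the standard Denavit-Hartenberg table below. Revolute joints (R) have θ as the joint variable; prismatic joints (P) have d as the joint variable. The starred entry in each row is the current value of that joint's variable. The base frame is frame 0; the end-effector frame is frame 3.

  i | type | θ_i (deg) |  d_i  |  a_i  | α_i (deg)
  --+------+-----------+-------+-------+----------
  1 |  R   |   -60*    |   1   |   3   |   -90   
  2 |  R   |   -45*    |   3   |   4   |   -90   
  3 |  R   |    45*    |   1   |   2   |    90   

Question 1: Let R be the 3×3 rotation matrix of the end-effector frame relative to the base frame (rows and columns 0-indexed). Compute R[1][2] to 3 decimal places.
-0.079

End-effector z-axis (col 2 of R) = (0.8624,-0.0795,0.5000)
R[1][2] = -0.0795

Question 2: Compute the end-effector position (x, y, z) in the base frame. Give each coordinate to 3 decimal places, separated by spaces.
5.141 -5.733 4.121

after link 1: o_1 = (1.5000, -2.5981, 1.0000)
after link 2: o_2 = (5.5123, -3.5476, 3.8284)
after link 3: o_3 = (5.1411, -5.7331, 4.1213)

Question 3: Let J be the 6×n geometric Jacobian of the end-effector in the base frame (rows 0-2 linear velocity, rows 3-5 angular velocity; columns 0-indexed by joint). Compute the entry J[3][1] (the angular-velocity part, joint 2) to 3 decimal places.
0.866

axis z_1 = (0.8660,0.5000,0.0000); lever o_n−o_1 = (3.6411,-3.1350,3.1213)
cross product → J_v[:, 1] = (1.5607,-2.7031,-4.5355)
J_ω[:, 1] = z_1
entry J[3][1] = 0.8660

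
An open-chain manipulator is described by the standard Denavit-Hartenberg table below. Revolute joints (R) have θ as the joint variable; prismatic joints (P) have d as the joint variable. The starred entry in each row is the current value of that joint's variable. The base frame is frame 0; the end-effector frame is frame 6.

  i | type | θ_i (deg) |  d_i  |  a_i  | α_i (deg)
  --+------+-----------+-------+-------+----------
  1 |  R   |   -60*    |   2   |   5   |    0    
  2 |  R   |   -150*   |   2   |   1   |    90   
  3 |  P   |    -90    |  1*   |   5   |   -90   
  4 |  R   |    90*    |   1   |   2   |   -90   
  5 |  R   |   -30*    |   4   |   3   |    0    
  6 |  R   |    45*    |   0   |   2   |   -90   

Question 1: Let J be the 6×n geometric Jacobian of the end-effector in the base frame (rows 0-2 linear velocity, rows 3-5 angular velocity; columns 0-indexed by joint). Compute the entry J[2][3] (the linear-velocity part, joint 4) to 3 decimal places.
axis z_3 = (-0.8660,0.5000,0.0000); lever o_n−o_3 = (-4.9817,-4.6639,4.0000)
cross product → J_v[:, 3] = (2.0000,3.4641,6.5299)
J_ω[:, 3] = z_3
entry J[2][3] = 6.5299

6.530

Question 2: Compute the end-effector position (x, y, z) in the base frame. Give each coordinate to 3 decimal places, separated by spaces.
after link 1: o_1 = (2.5000, -4.3301, 2.0000)
after link 2: o_2 = (1.6340, -3.8301, 4.0000)
after link 3: o_3 = (2.1340, -2.9641, -1.0000)
after link 4: o_4 = (0.2679, -4.1962, -1.0000)
after link 5: o_5 = (-2.3301, -5.6962, 3.0000)
after link 6: o_6 = (-2.8478, -7.6280, 3.0000)

-2.848 -7.628 3.000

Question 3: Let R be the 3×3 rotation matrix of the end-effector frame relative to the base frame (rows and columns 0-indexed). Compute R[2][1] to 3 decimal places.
End-effector y-axis (col 1 of R) = (0.0000,0.0000,-1.0000)
R[2][1] = -1.0000

-1.000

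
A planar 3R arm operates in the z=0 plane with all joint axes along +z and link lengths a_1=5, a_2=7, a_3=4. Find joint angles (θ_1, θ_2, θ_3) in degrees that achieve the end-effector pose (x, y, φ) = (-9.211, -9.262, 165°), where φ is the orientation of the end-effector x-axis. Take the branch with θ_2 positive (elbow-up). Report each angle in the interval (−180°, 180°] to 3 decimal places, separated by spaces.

-134.994 29.991 -89.997

wrist centre = target − a_3·(cos φ, sin φ) = (-5.3473, -10.2973)
cos θ_2 = (134.6275−5²−7²)/(2·5·7) = 0.8661; θ_2 = 29.9907° (elbow-up)
β = atan2(-10.2973,-5.3473) = -117.4425°; ψ = atan2(3.4990,11.0627) = 17.5515°
θ_1 = β − ψ = -134.9940°
θ_3 = φ − θ_1 − θ_2 = -89.9966° (wrapped to (-180°,180°])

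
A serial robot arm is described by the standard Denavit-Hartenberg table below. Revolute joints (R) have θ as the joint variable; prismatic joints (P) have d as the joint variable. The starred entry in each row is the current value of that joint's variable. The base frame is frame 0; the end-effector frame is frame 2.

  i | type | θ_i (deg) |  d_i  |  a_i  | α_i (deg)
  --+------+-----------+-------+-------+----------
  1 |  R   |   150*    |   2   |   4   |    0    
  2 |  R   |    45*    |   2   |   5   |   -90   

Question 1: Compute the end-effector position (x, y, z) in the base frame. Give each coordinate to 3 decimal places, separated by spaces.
-8.294 0.706 4.000

after link 1: o_1 = (-3.4641, 2.0000, 2.0000)
after link 2: o_2 = (-8.2937, 0.7059, 4.0000)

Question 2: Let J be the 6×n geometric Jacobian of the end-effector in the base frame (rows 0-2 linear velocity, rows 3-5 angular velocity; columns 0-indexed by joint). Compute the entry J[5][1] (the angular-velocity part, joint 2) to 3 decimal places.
axis z_1 = (0.0000,0.0000,1.0000); lever o_n−o_1 = (-4.8296,-1.2941,2.0000)
cross product → J_v[:, 1] = (1.2941,-4.8296,0.0000)
J_ω[:, 1] = z_1
entry J[5][1] = 1.0000

1.000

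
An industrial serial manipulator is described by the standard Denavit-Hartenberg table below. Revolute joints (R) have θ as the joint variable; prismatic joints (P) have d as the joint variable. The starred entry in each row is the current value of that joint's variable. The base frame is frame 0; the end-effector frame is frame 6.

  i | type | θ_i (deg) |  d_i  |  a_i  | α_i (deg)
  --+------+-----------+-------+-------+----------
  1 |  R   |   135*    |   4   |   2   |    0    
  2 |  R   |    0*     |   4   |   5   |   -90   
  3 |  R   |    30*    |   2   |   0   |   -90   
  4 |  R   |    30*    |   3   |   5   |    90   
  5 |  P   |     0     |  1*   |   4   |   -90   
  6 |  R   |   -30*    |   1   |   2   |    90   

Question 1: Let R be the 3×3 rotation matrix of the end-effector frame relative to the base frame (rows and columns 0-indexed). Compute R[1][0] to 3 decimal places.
0.612

End-effector x-axis (col 0 of R) = (-0.6124,0.6124,-0.5000)
R[1][0] = 0.6124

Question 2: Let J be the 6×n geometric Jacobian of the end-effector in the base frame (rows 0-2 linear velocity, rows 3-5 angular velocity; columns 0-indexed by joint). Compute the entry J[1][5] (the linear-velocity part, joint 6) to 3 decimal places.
axis z_5 = (0.3536,-0.3536,-0.8660); lever o_n−o_5 = (-0.8712,0.8712,-1.8660)
cross product → J_v[:, 5] = (1.4142,1.4142,0.0000)
J_ω[:, 5] = z_5
entry J[1][5] = 1.4142

1.414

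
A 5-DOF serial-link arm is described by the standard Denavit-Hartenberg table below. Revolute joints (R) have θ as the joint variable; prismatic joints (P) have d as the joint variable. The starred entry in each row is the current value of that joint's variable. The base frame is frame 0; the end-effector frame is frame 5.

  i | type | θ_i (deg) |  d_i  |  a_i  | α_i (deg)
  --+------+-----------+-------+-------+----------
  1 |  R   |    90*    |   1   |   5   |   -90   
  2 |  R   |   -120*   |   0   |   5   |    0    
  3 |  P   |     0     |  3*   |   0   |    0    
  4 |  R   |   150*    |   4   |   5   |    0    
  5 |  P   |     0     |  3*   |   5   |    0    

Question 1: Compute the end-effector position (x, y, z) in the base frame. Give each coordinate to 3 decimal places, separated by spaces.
after link 1: o_1 = (0.0000, 5.0000, 1.0000)
after link 2: o_2 = (0.0000, 2.5000, 5.3301)
after link 3: o_3 = (-3.0000, 2.5000, 5.3301)
after link 4: o_4 = (-7.0000, 6.8301, 2.8301)
after link 5: o_5 = (-10.0000, 11.1603, 0.3301)

-10.000 11.160 0.330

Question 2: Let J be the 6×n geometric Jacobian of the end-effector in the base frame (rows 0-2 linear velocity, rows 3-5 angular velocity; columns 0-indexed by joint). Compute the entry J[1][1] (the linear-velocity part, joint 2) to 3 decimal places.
-0.670

axis z_1 = (-1.0000,0.0000,0.0000); lever o_n−o_1 = (-10.0000,6.1603,-0.6699)
cross product → J_v[:, 1] = (-0.0000,-0.6699,-6.1603)
J_ω[:, 1] = z_1
entry J[1][1] = -0.6699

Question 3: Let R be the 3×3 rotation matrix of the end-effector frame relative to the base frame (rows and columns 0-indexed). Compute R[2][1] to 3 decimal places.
End-effector y-axis (col 1 of R) = (-0.0000,-0.5000,-0.8660)
R[2][1] = -0.8660

-0.866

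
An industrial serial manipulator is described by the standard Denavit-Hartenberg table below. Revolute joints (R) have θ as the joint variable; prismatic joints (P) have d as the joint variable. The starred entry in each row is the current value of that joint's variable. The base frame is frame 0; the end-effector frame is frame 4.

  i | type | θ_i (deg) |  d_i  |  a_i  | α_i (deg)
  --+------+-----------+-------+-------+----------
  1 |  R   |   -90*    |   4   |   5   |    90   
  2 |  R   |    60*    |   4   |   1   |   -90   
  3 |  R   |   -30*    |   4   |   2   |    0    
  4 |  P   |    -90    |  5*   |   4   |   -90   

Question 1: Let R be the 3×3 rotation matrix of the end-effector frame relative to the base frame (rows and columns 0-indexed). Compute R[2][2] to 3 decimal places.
0.750

End-effector z-axis (col 2 of R) = (-0.5000,-0.4330,0.7500)
R[2][2] = 0.7500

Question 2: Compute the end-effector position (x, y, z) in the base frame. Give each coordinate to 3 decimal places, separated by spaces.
after link 1: o_1 = (0.0000, -5.0000, 4.0000)
after link 2: o_2 = (-4.0000, -5.5000, 4.8660)
after link 3: o_3 = (-5.0000, -2.9019, 8.3660)
after link 4: o_4 = (-8.4641, 2.4282, 9.1340)

-8.464 2.428 9.134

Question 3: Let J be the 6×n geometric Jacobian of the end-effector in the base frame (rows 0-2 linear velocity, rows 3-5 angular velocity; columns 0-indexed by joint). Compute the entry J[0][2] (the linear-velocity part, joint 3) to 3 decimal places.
-0.268

axis z_2 = (-0.0000,0.8660,0.5000); lever o_n−o_2 = (-4.4641,7.9282,4.2679)
cross product → J_v[:, 2] = (-0.2679,-2.2321,3.8660)
J_ω[:, 2] = z_2
entry J[0][2] = -0.2679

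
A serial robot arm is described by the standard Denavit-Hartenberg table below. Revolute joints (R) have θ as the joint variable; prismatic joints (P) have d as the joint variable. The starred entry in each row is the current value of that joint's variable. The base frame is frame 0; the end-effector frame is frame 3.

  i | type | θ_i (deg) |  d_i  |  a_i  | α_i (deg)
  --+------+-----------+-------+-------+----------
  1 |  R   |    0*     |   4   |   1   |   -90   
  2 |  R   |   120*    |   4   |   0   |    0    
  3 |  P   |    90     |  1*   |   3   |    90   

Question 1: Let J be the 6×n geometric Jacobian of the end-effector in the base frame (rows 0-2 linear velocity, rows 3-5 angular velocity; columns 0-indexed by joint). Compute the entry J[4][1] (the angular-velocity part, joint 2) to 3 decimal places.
axis z_1 = (0.0000,1.0000,0.0000); lever o_n−o_1 = (-2.5981,5.0000,1.5000)
cross product → J_v[:, 1] = (1.5000,-0.0000,2.5981)
J_ω[:, 1] = z_1
entry J[4][1] = 1.0000

1.000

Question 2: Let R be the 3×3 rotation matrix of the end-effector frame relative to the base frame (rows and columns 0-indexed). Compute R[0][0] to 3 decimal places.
-0.866

End-effector x-axis (col 0 of R) = (-0.8660,-0.0000,0.5000)
R[0][0] = -0.8660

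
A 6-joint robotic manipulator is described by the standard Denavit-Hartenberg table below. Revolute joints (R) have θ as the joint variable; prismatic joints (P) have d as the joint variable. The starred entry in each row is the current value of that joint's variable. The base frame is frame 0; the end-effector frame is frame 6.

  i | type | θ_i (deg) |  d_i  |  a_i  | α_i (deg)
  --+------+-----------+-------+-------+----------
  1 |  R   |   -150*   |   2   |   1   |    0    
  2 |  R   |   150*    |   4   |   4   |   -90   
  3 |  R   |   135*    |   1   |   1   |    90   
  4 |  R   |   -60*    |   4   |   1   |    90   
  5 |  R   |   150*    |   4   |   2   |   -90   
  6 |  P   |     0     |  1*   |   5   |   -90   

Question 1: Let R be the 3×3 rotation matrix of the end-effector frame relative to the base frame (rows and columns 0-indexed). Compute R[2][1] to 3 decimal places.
-0.789

End-effector y-axis (col 1 of R) = (0.4356,-0.4330,-0.7891)
R[2][1] = -0.7891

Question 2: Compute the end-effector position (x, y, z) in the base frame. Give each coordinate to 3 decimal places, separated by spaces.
after link 1: o_1 = (-0.8660, -0.5000, 2.0000)
after link 2: o_2 = (3.1340, -0.5000, 6.0000)
after link 3: o_3 = (2.4269, 0.5000, 5.2929)
after link 4: o_4 = (4.9017, -0.3660, 2.1109)
after link 5: o_5 = (8.6707, -0.8660, 4.4657)
after link 6: o_6 = (11.5338, 3.3170, 5.0180)

11.534 3.317 5.018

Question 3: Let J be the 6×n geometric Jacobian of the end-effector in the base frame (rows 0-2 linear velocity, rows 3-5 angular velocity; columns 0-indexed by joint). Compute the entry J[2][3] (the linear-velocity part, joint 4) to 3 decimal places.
1.992

axis z_3 = (0.7071,0.0000,-0.7071); lever o_n−o_3 = (9.1069,2.8170,-0.2749)
cross product → J_v[:, 3] = (1.9919,-6.2452,1.9919)
J_ω[:, 3] = z_3
entry J[2][3] = 1.9919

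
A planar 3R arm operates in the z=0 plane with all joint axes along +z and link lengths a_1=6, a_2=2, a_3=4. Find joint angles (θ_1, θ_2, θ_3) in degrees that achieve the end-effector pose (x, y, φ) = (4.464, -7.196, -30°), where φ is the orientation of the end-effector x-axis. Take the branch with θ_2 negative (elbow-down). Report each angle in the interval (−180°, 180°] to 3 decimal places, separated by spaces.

wrist centre = target − a_3·(cos φ, sin φ) = (0.9999, -5.1960)
cos θ_2 = (27.9982−6²−2²)/(2·6·2) = -0.5001; θ_2 = -120.0049° (elbow-down)
β = atan2(-5.1960,0.9999) = -79.1074°; ψ = atan2(-1.7320,4.9999) = -19.1063°
θ_1 = β − ψ = -60.0011°
θ_3 = φ − θ_1 − θ_2 = 150.0060° (wrapped to (-180°,180°])

-60.001 -120.005 150.006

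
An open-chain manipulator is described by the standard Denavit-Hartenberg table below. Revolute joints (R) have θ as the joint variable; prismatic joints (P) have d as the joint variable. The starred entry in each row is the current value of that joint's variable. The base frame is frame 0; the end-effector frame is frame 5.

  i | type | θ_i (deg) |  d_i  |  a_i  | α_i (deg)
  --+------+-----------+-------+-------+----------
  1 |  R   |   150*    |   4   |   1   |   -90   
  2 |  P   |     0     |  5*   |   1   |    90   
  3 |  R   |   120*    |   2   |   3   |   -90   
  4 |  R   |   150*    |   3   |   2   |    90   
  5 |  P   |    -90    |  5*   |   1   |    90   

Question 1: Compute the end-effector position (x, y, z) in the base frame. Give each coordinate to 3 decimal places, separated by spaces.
-2.232 -7.098 0.670

after link 1: o_1 = (-0.8660, 0.5000, 4.0000)
after link 2: o_2 = (-4.2321, -3.3301, 4.0000)
after link 3: o_3 = (-4.2321, -6.3301, 6.0000)
after link 4: o_4 = (-1.2321, -4.5981, 5.0000)
after link 5: o_5 = (-2.2321, -7.0981, 0.6699)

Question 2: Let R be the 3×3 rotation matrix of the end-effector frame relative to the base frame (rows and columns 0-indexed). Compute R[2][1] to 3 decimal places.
End-effector y-axis (col 1 of R) = (0.0000,-0.5000,-0.8660)
R[2][1] = -0.8660

-0.866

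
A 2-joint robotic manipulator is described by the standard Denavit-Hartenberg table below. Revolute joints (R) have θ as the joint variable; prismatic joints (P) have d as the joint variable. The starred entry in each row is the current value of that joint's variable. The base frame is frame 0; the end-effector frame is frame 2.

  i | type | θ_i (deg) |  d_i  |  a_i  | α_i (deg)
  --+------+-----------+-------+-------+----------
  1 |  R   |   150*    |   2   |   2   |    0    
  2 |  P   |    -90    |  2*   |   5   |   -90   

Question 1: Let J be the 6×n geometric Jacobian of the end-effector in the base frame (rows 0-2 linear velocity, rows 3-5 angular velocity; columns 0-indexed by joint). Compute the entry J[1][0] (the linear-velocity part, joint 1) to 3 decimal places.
0.768

axis z_0 = ẑ; lever o_n−o_0 = (0.7679,5.3301,4.0000)
cross product → J_v[:, 0] = (-5.3301,0.7679,0.0000)
J_ω[:, 0] = z_0
entry J[1][0] = 0.7679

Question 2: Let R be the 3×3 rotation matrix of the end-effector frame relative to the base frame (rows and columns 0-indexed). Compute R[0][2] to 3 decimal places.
End-effector z-axis (col 2 of R) = (-0.8660,0.5000,0.0000)
R[0][2] = -0.8660

-0.866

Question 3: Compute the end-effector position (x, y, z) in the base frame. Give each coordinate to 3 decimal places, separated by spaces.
0.768 5.330 4.000

after link 1: o_1 = (-1.7321, 1.0000, 2.0000)
after link 2: o_2 = (0.7679, 5.3301, 4.0000)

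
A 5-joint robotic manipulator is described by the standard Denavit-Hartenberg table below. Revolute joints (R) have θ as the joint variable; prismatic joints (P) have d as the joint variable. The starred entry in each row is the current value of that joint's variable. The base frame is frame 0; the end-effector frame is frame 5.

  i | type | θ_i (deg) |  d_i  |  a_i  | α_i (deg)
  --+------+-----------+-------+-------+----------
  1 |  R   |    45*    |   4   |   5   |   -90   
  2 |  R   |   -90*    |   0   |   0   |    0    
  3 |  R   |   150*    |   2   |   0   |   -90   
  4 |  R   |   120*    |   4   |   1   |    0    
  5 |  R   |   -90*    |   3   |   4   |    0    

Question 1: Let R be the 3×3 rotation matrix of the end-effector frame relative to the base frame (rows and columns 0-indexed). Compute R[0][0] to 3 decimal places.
End-effector x-axis (col 0 of R) = (0.6597,-0.0474,-0.7500)
R[0][0] = 0.6597

0.660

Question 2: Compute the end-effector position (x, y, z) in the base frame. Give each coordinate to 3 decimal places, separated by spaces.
0.909 -0.315 -2.067

after link 1: o_1 = (3.5355, 3.5355, 4.0000)
after link 2: o_2 = (3.5355, 3.5355, 4.0000)
after link 3: o_3 = (2.1213, 4.9497, 4.0000)
after link 4: o_4 = (0.1074, 1.7111, 2.4330)
after link 5: o_5 = (0.9093, -0.3155, -2.0670)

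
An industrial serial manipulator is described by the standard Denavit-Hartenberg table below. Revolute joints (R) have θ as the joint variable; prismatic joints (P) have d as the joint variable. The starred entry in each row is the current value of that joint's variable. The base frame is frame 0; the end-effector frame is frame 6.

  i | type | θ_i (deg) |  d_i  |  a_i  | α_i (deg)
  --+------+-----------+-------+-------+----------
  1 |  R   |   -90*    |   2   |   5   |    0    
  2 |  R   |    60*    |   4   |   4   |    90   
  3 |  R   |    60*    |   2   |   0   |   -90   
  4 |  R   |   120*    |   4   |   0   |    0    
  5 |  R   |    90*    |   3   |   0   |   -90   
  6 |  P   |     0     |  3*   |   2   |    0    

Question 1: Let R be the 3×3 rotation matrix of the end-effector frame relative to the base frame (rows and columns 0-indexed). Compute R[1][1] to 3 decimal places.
End-effector y-axis (col 1 of R) = (0.7500,-0.4330,-0.5000)
R[1][1] = -0.4330

-0.433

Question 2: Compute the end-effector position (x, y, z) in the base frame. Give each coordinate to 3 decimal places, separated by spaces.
-4.685 -8.759 9.299

after link 1: o_1 = (0.0000, -5.0000, 2.0000)
after link 2: o_2 = (3.4641, -7.0000, 6.0000)
after link 3: o_3 = (2.4641, -8.7321, 6.0000)
after link 4: o_4 = (-0.5359, -7.0000, 8.0000)
after link 5: o_5 = (-2.7859, -5.7010, 9.5000)
after link 6: o_6 = (-4.6854, -8.7590, 9.2990)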